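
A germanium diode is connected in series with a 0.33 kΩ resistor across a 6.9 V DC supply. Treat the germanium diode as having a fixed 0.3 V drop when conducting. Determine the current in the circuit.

I ≈ 20 mA

KVL around the loop: 6.9 = V_D + I·R = 0.3 + I × 0.33 kΩ.
So I = (6.9 − 0.3) / 0.33 kΩ = 6.6 / 0.33 = 20 mA.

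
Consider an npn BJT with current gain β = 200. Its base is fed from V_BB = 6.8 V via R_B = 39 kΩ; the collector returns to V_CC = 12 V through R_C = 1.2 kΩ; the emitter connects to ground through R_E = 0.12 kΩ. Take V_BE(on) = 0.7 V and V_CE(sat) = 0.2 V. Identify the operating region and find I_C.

saturation; I_C ≈ 8.9 mA

Assume active: I_B = (6.8 − 0.7)/(39 + 201×0.12) = 0.0966 mA, I_C = β·I_B = 19.3 mA.
Then V_CE = 12 − 19.3×1.2 − 19.4×0.12 = -13.5 V < 0.2 V — the active assumption fails.
Re-solve with V_CE = 0.2 V. KCL at the emitter: V_E/R_E = (V_BB−0.7−V_E)/R_B + (V_CC−0.2−V_E)/R_C, giving V_E = 1.09 V.
I_C = (V_CC − 0.2 − V_E)/R_C = (11.8 − 1.09)/1.2 = 8.93 mA.
Check: I_B = (6.1 − 1.09)/39 = 0.129 mA, and β·I_B = 25.7 mA > I_C, confirming saturation.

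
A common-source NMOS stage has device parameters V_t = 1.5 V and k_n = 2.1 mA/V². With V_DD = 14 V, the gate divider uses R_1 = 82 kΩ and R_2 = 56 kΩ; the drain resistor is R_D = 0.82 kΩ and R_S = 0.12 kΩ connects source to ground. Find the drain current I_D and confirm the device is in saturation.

V_G = V_DD·R_2/(R_1+R_2) = 14×56/138 = 5.68 V.
Assume saturation: I_D = (k_n/2)(V_GS − V_t)² with V_GS = V_G − I_D·R_S = 5.68 − 0.12·I_D.
Substituting gives 0.0151·I_D² − 2.05·I_D + 18.4 = 0, with roots I_D = 9.62 or 126 mA.
The root I_D = 126 mA gives V_GS = -9.46 V ≤ V_t, so take I_D = 9.62 mA.
Then V_GS = 4.53 V and V_DS = V_DD − I_D(R_D+R_S) = 14 − 9.62×0.94 = 4.96 V.
Saturation requires V_DS ≥ V_GS − V_t = 3.03 V; 4.96 ≥ 3.03 ✓.

I_D ≈ 9.6 mA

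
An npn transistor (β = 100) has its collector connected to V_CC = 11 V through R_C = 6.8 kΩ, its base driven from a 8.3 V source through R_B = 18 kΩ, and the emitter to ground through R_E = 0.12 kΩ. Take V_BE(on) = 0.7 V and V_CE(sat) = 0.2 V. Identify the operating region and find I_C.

Assume active: I_B = (8.3 − 0.7)/(18 + 101×0.12) = 0.252 mA, I_C = β·I_B = 25.2 mA.
Then V_CE = 11 − 25.2×6.8 − 25.5×0.12 = -164 V < 0.2 V — the active assumption fails.
Re-solve with V_CE = 0.2 V. KCL at the emitter: V_E/R_E = (V_BB−0.7−V_E)/R_B + (V_CC−0.2−V_E)/R_C, giving V_E = 0.236 V.
I_C = (V_CC − 0.2 − V_E)/R_C = (10.8 − 0.236)/6.8 = 1.55 mA.
Check: I_B = (7.6 − 0.236)/18 = 0.409 mA, and β·I_B = 40.9 mA > I_C, confirming saturation.

saturation; I_C ≈ 1.6 mA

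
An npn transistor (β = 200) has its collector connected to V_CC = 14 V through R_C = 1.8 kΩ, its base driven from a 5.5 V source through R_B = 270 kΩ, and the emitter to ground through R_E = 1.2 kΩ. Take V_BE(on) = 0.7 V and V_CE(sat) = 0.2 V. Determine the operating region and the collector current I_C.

Assume active. Base-emitter loop: I_B = (V_BB − V_BE)/(R_B + (β+1)R_E) = (5.5 − 0.7)/(270 + 201×1.2) = 0.00939 mA.
I_C = β·I_B = 200×0.00939 = 1.88 mA.
V_CE = V_CC − I_C·R_C − I_E·R_E = 14 − 1.88×1.8 − 1.89×1.2 = 8.35 V > V_CE(sat), so the active-region assumption holds.

active; I_C ≈ 1.9 mA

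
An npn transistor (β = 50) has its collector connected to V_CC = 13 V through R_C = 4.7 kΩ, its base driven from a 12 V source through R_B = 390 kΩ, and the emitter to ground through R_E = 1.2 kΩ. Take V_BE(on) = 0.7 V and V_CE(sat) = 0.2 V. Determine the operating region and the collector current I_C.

active; I_C ≈ 1.3 mA

Assume active. Base-emitter loop: I_B = (V_BB − V_BE)/(R_B + (β+1)R_E) = (12 − 0.7)/(390 + 51×1.2) = 0.025 mA.
I_C = β·I_B = 50×0.025 = 1.25 mA.
V_CE = V_CC − I_C·R_C − I_E·R_E = 13 − 1.25×4.7 − 1.28×1.2 = 5.58 V > V_CE(sat), so the active-region assumption holds.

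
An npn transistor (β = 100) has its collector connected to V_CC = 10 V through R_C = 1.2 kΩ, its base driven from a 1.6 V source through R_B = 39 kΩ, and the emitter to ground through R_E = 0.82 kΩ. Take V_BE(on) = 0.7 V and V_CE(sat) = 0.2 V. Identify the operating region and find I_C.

active; I_C ≈ 0.74 mA

Assume active. Base-emitter loop: I_B = (V_BB − V_BE)/(R_B + (β+1)R_E) = (1.6 − 0.7)/(39 + 101×0.82) = 0.00739 mA.
I_C = β·I_B = 100×0.00739 = 0.739 mA.
V_CE = V_CC − I_C·R_C − I_E·R_E = 10 − 0.739×1.2 − 0.746×0.82 = 8.5 V > V_CE(sat), so the active-region assumption holds.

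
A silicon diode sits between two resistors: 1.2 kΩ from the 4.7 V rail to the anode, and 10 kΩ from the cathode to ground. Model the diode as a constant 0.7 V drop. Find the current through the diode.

The two resistors are in series with the diode, so KVL gives 4.7 = I·1.2 + 0.7 + I·10.
I = (4.7 − 0.7) / (1.2 + 10) kΩ = 4 / 11.2 = 0.357 mA.

I ≈ 0.36 mA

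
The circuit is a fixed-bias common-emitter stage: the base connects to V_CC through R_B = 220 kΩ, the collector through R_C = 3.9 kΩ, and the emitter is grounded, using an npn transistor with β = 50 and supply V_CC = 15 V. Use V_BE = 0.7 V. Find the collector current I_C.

Base loop: V_CC = I_B·R_B + V_BE, so I_B = (15 − 0.7)/220 kΩ = 0.065 mA.
In the active region I_C = β·I_B = 50 × 0.065 = 3.25 mA.
Collector loop: V_CE = V_CC − I_C·R_C = 15 − 3.25×3.9 = 2.33 V.
Since V_CE = 2.33 V > V_CE(sat) ≈ 0.2 V, the transistor is in the active region as assumed.

I_C ≈ 3.2 mA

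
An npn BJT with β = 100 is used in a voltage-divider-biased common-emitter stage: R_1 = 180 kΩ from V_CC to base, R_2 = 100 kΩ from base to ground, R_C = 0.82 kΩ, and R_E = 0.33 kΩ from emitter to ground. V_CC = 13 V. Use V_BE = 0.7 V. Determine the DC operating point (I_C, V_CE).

Thevenize the base divider: V_Th = V_CC·R_2/(R_1+R_2) = 13×100/280 = 4.64 V, R_Th = R_1‖R_2 = 64.3 kΩ.
Base-emitter loop: V_Th = I_B·R_Th + V_BE + (β+1)I_B·R_E, so I_B = (4.64 − 0.7) / (64.3 + 101×0.33) = 0.0404 mA.
I_C = β·I_B = 100×0.0404 = 4.04 mA, and I_E = (β+1)I_B = 4.08 mA.
V_CE = V_CC − I_C·R_C − I_E·R_E = 13 − 4.04×0.82 − 4.08×0.33 = 8.34 V.
V_CE = 8.34 V > 0.2 V confirms active-region operation.

I_C ≈ 4 mA, V_CE ≈ 8.3 V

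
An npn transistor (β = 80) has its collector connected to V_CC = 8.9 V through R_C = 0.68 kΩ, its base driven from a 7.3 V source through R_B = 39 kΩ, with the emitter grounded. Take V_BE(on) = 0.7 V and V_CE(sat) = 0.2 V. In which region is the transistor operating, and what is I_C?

Assume active: I_B = (7.3 − 0.7)/39 = 0.169 mA, giving I_C = β·I_B = 13.5 mA.
But then V_CE = 8.9 − 13.5×0.68 = -0.306 V < V_CE(sat) = 0.2 V — impossible in the active region.
So the transistor is saturated. With V_CE = 0.2 V, I_C = (V_CC − 0.2)/R_C = 8.7/0.68 = 12.8 mA.
Check: β·I_B = 13.5 mA > I_C = 12.8 mA, confirming saturation.

saturation; I_C ≈ 13 mA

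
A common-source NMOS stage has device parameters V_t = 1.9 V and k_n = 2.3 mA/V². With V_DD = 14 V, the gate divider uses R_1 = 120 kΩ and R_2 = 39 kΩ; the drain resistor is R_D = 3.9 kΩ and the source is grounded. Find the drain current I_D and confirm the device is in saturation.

V_G = V_DD·R_2/(R_1+R_2) = 14×39/159 = 3.43 V. With the source grounded, V_GS = V_G = 3.43 V.
Assume saturation: I_D = (k_n/2)(V_GS − V_t)² = (2.3/2)×(3.43 − 1.9)² = 1.15×1.53² = 2.71 mA.
V_DS = V_DD − I_D·R_D = 14 − 2.71×3.9 = 3.45 V.
Saturation requires V_DS ≥ V_GS − V_t = 1.53 V; 3.45 ≥ 1.53 ✓.

I_D ≈ 2.7 mA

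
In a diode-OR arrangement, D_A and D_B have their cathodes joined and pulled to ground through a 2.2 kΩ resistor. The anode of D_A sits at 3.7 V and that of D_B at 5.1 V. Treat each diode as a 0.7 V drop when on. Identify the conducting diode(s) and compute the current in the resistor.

Only D_B conducts; I_R ≈ 2 mA

Assume both conduct. Then node N would need to be at both 3.7−0.7 = 3 V and 5.1−0.7 = 4.4 V, which is impossible.
Assume only D_B conducts: V_N = 5.1 − 0.7 = 4.4 V, so I_R = 4.4/2.2 = 2 mA.
Check D_A: its anode-to-cathode voltage is 3.7 − 4.4 = -0.7 V < 0.7 V, so it is off. The assumption is consistent.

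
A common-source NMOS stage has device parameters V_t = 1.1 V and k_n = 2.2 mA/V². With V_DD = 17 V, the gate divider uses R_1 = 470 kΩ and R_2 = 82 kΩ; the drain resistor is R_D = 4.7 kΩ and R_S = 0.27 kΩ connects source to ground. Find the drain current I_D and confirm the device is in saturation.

V_G = V_DD·R_2/(R_1+R_2) = 17×82/552 = 2.53 V.
Assume saturation: I_D = (k_n/2)(V_GS − V_t)² with V_GS = V_G − I_D·R_S = 2.53 − 0.27·I_D.
Substituting gives 0.0802·I_D² − 1.85·I_D + 2.23 = 0, with roots I_D = 1.28 or 21.7 mA.
The root I_D = 21.7 mA gives V_GS = -3.35 V ≤ V_t, so take I_D = 1.28 mA.
Then V_GS = 2.18 V and V_DS = V_DD − I_D(R_D+R_S) = 17 − 1.28×4.97 = 10.6 V.
Saturation requires V_DS ≥ V_GS − V_t = 1.08 V; 10.6 ≥ 1.08 ✓.

I_D ≈ 1.3 mA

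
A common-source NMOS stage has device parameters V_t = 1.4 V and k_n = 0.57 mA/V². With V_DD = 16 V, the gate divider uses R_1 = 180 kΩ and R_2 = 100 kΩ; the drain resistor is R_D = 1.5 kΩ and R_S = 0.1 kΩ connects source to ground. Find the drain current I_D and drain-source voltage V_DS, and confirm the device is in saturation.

I_D ≈ 4.3 mA, V_DS ≈ 9.1 V

V_G = V_DD·R_2/(R_1+R_2) = 16×100/280 = 5.71 V.
Assume saturation: I_D = (k_n/2)(V_GS − V_t)² with V_GS = V_G − I_D·R_S = 5.71 − 0.1·I_D.
Substituting gives 0.00285·I_D² − 1.25·I_D + 5.3 = 0, with roots I_D = 4.3 or 433 mA.
The root I_D = 433 mA gives V_GS = -37.6 V ≤ V_t, so take I_D = 4.3 mA.
Then V_GS = 5.28 V and V_DS = V_DD − I_D(R_D+R_S) = 16 − 4.3×1.6 = 9.12 V.
Saturation requires V_DS ≥ V_GS − V_t = 3.88 V; 9.12 ≥ 3.88 ✓.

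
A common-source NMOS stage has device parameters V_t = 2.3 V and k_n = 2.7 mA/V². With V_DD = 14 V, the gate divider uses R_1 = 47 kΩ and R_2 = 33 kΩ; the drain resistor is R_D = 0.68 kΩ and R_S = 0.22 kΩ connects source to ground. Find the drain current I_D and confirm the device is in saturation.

I_D ≈ 6.1 mA

V_G = V_DD·R_2/(R_1+R_2) = 14×33/80 = 5.78 V.
Assume saturation: I_D = (k_n/2)(V_GS − V_t)² with V_GS = V_G − I_D·R_S = 5.78 − 0.22·I_D.
Substituting gives 0.0653·I_D² − 3.06·I_D + 16.3 = 0, with roots I_D = 6.12 or 40.8 mA.
The root I_D = 40.8 mA gives V_GS = -3.2 V ≤ V_t, so take I_D = 6.12 mA.
Then V_GS = 4.43 V and V_DS = V_DD − I_D(R_D+R_S) = 14 − 6.12×0.9 = 8.49 V.
Saturation requires V_DS ≥ V_GS − V_t = 2.13 V; 8.49 ≥ 2.13 ✓.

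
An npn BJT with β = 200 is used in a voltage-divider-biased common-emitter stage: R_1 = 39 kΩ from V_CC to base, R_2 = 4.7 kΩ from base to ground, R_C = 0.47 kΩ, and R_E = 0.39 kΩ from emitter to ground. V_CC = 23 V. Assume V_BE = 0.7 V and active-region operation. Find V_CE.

Thevenize the base divider: V_Th = V_CC·R_2/(R_1+R_2) = 23×4.7/43.7 = 2.47 V, R_Th = R_1‖R_2 = 4.19 kΩ.
Base-emitter loop: V_Th = I_B·R_Th + V_BE + (β+1)I_B·R_E, so I_B = (2.47 − 0.7) / (4.19 + 201×0.39) = 0.0215 mA.
I_C = β·I_B = 200×0.0215 = 4.3 mA, and I_E = (β+1)I_B = 4.32 mA.
V_CE = V_CC − I_C·R_C − I_E·R_E = 23 − 4.3×0.47 − 4.32×0.39 = 19.3 V.
V_CE = 19.3 V > 0.2 V confirms active-region operation.

V_CE ≈ 19 V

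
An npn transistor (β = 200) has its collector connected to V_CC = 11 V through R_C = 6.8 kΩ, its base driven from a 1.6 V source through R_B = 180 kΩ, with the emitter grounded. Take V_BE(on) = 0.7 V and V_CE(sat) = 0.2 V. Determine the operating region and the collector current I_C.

Assume active. Base-emitter loop: I_B = (V_BB − V_BE)/R_B = (1.6 − 0.7)/180 = 0.005 mA.
I_C = β·I_B = 200×0.005 = 1 mA.
V_CE = V_CC − I_C·R_C = 11 − 1×6.8 = 4.2 V > V_CE(sat), so the active-region assumption holds.

active; I_C ≈ 1 mA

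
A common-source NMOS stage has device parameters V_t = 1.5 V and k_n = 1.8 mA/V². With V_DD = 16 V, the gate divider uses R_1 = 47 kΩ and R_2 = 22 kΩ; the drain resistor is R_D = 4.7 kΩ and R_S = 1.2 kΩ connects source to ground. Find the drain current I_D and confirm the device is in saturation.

I_D ≈ 1.8 mA

V_G = V_DD·R_2/(R_1+R_2) = 16×22/69 = 5.1 V.
Assume saturation: I_D = (k_n/2)(V_GS − V_t)² with V_GS = V_G − I_D·R_S = 5.1 − 1.2·I_D.
Substituting gives 1.3·I_D² − 8.78·I_D + 11.7 = 0, with roots I_D = 1.82 or 4.96 mA.
The root I_D = 4.96 mA gives V_GS = -0.847 V ≤ V_t, so take I_D = 1.82 mA.
Then V_GS = 2.92 V and V_DS = V_DD − I_D(R_D+R_S) = 16 − 1.82×5.9 = 5.28 V.
Saturation requires V_DS ≥ V_GS − V_t = 1.42 V; 5.28 ≥ 1.42 ✓.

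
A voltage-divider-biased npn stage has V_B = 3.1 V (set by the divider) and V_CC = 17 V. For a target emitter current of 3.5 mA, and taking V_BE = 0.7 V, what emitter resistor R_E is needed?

V_E = V_B − V_BE = 3.1 − 0.7 = 2.4 V.
R_E = V_E / I_E = 2.4 / 3.5 = 0.686 kΩ.

R_E ≈ 0.69 kΩ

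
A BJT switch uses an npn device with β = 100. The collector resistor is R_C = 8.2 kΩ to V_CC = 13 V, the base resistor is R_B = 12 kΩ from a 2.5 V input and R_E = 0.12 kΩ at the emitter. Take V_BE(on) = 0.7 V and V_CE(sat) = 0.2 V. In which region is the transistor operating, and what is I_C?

Assume active: I_B = (2.5 − 0.7)/(12 + 101×0.12) = 0.0746 mA, I_C = β·I_B = 7.46 mA.
Then V_CE = 13 − 7.46×8.2 − 7.54×0.12 = -49.1 V < 0.2 V — the active assumption fails.
Re-solve with V_CE = 0.2 V. KCL at the emitter: V_E/R_E = (V_BB−0.7−V_E)/R_B + (V_CC−0.2−V_E)/R_C, giving V_E = 0.2 V.
I_C = (V_CC − 0.2 − V_E)/R_C = (12.8 − 0.2)/8.2 = 1.54 mA.
Check: I_B = (1.8 − 0.2)/12 = 0.133 mA, and β·I_B = 13.3 mA > I_C, confirming saturation.

saturation; I_C ≈ 1.5 mA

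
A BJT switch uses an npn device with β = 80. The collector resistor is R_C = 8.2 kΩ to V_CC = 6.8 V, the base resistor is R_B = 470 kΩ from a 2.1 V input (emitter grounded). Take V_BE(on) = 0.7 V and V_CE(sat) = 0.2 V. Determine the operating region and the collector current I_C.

active; I_C ≈ 0.24 mA

Assume active. Base-emitter loop: I_B = (V_BB − V_BE)/R_B = (2.1 − 0.7)/470 = 0.00298 mA.
I_C = β·I_B = 80×0.00298 = 0.238 mA.
V_CE = V_CC − I_C·R_C = 6.8 − 0.238×8.2 = 4.85 V > V_CE(sat), so the active-region assumption holds.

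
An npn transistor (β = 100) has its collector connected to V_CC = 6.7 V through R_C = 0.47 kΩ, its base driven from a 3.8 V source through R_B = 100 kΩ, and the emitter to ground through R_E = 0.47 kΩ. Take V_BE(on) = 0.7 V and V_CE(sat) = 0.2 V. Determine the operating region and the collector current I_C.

active; I_C ≈ 2.1 mA

Assume active. Base-emitter loop: I_B = (V_BB − V_BE)/(R_B + (β+1)R_E) = (3.8 − 0.7)/(100 + 101×0.47) = 0.021 mA.
I_C = β·I_B = 100×0.021 = 2.1 mA.
V_CE = V_CC − I_C·R_C − I_E·R_E = 6.7 − 2.1×0.47 − 2.12×0.47 = 4.71 V > V_CE(sat), so the active-region assumption holds.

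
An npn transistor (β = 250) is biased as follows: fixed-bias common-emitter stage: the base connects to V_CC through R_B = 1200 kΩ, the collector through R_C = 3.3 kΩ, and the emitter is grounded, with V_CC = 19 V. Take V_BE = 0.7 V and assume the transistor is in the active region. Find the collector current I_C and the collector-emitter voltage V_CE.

Base loop: V_CC = I_B·R_B + V_BE, so I_B = (19 − 0.7)/1200 kΩ = 0.0153 mA.
In the active region I_C = β·I_B = 250 × 0.0153 = 3.81 mA.
Collector loop: V_CE = V_CC − I_C·R_C = 19 − 3.81×3.3 = 6.42 V.
Since V_CE = 6.42 V > V_CE(sat) ≈ 0.2 V, the transistor is in the active region as assumed.

I_C ≈ 3.8 mA, V_CE ≈ 6.4 V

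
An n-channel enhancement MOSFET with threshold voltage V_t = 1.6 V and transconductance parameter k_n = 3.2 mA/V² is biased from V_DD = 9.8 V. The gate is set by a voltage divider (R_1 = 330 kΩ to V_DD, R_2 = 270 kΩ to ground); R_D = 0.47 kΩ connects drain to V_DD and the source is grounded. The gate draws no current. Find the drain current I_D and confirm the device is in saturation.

I_D ≈ 13 mA

V_G = V_DD·R_2/(R_1+R_2) = 9.8×270/600 = 4.41 V. With the source grounded, V_GS = V_G = 4.41 V.
Assume saturation: I_D = (k_n/2)(V_GS − V_t)² = (3.2/2)×(4.41 − 1.6)² = 1.6×2.81² = 12.6 mA.
V_DS = V_DD − I_D·R_D = 9.8 − 12.6×0.47 = 3.86 V.
Saturation requires V_DS ≥ V_GS − V_t = 2.81 V; 3.86 ≥ 2.81 ✓.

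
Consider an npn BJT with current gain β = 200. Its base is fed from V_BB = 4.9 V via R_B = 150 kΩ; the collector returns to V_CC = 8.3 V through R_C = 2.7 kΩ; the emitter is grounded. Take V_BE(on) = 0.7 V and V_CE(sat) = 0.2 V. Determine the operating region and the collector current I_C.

Assume active: I_B = (4.9 − 0.7)/150 = 0.028 mA, giving I_C = β·I_B = 5.6 mA.
But then V_CE = 8.3 − 5.6×2.7 = -6.82 V < V_CE(sat) = 0.2 V — impossible in the active region.
So the transistor is saturated. With V_CE = 0.2 V, I_C = (V_CC − 0.2)/R_C = 8.1/2.7 = 3 mA.
Check: β·I_B = 5.6 mA > I_C = 3 mA, confirming saturation.

saturation; I_C ≈ 3 mA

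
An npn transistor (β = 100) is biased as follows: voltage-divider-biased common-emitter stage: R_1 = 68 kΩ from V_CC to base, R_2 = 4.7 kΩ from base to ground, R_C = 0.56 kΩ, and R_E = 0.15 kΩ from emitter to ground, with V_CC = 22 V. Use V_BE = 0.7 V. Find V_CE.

Thevenize the base divider: V_Th = V_CC·R_2/(R_1+R_2) = 22×4.7/72.7 = 1.42 V, R_Th = R_1‖R_2 = 4.4 kΩ.
Base-emitter loop: V_Th = I_B·R_Th + V_BE + (β+1)I_B·R_E, so I_B = (1.42 − 0.7) / (4.4 + 101×0.15) = 0.037 mA.
I_C = β·I_B = 100×0.037 = 3.7 mA, and I_E = (β+1)I_B = 3.73 mA.
V_CE = V_CC − I_C·R_C − I_E·R_E = 22 − 3.7×0.56 − 3.73×0.15 = 19.4 V.
V_CE = 19.4 V > 0.2 V confirms active-region operation.

V_CE ≈ 19 V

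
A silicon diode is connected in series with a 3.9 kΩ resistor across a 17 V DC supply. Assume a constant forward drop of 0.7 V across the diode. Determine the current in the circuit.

KVL around the loop: 17 = V_D + I·R = 0.7 + I × 3.9 kΩ.
So I = (17 − 0.7) / 3.9 kΩ = 16.3 / 3.9 = 4.18 mA.

I ≈ 4.2 mA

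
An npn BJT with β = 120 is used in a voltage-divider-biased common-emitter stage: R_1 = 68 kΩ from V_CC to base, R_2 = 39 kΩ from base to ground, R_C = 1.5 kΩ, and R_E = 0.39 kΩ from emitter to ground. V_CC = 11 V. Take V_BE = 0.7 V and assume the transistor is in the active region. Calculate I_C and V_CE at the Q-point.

I_C ≈ 5.5 mA, V_CE ≈ 0.55 V

Thevenize the base divider: V_Th = V_CC·R_2/(R_1+R_2) = 11×39/107 = 4.01 V, R_Th = R_1‖R_2 = 24.8 kΩ.
Base-emitter loop: V_Th = I_B·R_Th + V_BE + (β+1)I_B·R_E, so I_B = (4.01 − 0.7) / (24.8 + 121×0.39) = 0.046 mA.
I_C = β·I_B = 120×0.046 = 5.52 mA, and I_E = (β+1)I_B = 5.56 mA.
V_CE = V_CC − I_C·R_C − I_E·R_E = 11 − 5.52×1.5 − 5.56×0.39 = 0.554 V.
V_CE = 0.554 V > 0.2 V confirms active-region operation.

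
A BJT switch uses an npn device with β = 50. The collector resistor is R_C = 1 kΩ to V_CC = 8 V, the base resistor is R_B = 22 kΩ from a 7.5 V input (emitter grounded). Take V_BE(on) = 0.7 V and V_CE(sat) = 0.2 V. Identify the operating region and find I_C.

saturation; I_C ≈ 7.8 mA

Assume active: I_B = (7.5 − 0.7)/22 = 0.309 mA, giving I_C = β·I_B = 15.5 mA.
But then V_CE = 8 − 15.5×1 = -7.45 V < V_CE(sat) = 0.2 V — impossible in the active region.
So the transistor is saturated. With V_CE = 0.2 V, I_C = (V_CC − 0.2)/R_C = 7.8/1 = 7.8 mA.
Check: β·I_B = 15.5 mA > I_C = 7.8 mA, confirming saturation.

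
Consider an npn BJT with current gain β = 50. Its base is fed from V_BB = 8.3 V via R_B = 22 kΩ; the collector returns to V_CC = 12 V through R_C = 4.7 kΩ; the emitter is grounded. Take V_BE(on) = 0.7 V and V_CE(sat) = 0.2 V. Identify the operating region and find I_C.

saturation; I_C ≈ 2.5 mA

Assume active: I_B = (8.3 − 0.7)/22 = 0.345 mA, giving I_C = β·I_B = 17.3 mA.
But then V_CE = 12 − 17.3×4.7 = -69.2 V < V_CE(sat) = 0.2 V — impossible in the active region.
So the transistor is saturated. With V_CE = 0.2 V, I_C = (V_CC − 0.2)/R_C = 11.8/4.7 = 2.51 mA.
Check: β·I_B = 17.3 mA > I_C = 2.51 mA, confirming saturation.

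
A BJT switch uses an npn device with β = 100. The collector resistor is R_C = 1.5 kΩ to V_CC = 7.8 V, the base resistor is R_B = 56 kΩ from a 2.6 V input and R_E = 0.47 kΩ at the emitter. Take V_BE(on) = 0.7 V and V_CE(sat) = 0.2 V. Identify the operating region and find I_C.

active; I_C ≈ 1.8 mA

Assume active. Base-emitter loop: I_B = (V_BB − V_BE)/(R_B + (β+1)R_E) = (2.6 − 0.7)/(56 + 101×0.47) = 0.0184 mA.
I_C = β·I_B = 100×0.0184 = 1.84 mA.
V_CE = V_CC − I_C·R_C − I_E·R_E = 7.8 − 1.84×1.5 − 1.85×0.47 = 4.17 V > V_CE(sat), so the active-region assumption holds.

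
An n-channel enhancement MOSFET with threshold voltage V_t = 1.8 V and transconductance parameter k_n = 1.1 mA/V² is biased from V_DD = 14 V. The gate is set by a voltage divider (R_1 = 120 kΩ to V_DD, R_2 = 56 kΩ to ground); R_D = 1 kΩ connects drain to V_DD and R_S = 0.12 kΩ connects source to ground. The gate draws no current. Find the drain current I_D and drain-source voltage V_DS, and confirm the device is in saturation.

I_D ≈ 2.9 mA, V_DS ≈ 11 V

V_G = V_DD·R_2/(R_1+R_2) = 14×56/176 = 4.45 V.
Assume saturation: I_D = (k_n/2)(V_GS − V_t)² with V_GS = V_G − I_D·R_S = 4.45 − 0.12·I_D.
Substituting gives 0.00792·I_D² − 1.35·I_D + 3.88 = 0, with roots I_D = 2.92 or 168 mA.
The root I_D = 168 mA gives V_GS = -15.7 V ≤ V_t, so take I_D = 2.92 mA.
Then V_GS = 4.1 V and V_DS = V_DD − I_D(R_D+R_S) = 14 − 2.92×1.12 = 10.7 V.
Saturation requires V_DS ≥ V_GS − V_t = 2.3 V; 10.7 ≥ 2.3 ✓.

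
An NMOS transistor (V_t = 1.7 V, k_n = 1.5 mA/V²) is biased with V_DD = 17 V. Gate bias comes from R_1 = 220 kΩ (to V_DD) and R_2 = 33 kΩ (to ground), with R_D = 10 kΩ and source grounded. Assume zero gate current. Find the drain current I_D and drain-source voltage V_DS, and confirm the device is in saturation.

I_D ≈ 0.2 mA, V_DS ≈ 15 V

V_G = V_DD·R_2/(R_1+R_2) = 17×33/253 = 2.22 V. With the source grounded, V_GS = V_G = 2.22 V.
Assume saturation: I_D = (k_n/2)(V_GS − V_t)² = (1.5/2)×(2.22 − 1.7)² = 0.75×0.517² = 0.201 mA.
V_DS = V_DD − I_D·R_D = 17 − 0.201×10 = 15 V.
Saturation requires V_DS ≥ V_GS − V_t = 0.517 V; 15 ≥ 0.517 ✓.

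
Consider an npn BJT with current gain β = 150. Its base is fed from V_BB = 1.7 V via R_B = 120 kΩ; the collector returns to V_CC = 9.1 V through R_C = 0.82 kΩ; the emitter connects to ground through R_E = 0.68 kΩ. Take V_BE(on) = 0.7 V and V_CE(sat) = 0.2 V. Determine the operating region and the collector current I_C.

Assume active. Base-emitter loop: I_B = (V_BB − V_BE)/(R_B + (β+1)R_E) = (1.7 − 0.7)/(120 + 151×0.68) = 0.00449 mA.
I_C = β·I_B = 150×0.00449 = 0.674 mA.
V_CE = V_CC − I_C·R_C − I_E·R_E = 9.1 − 0.674×0.82 − 0.678×0.68 = 8.09 V > V_CE(sat), so the active-region assumption holds.

active; I_C ≈ 0.67 mA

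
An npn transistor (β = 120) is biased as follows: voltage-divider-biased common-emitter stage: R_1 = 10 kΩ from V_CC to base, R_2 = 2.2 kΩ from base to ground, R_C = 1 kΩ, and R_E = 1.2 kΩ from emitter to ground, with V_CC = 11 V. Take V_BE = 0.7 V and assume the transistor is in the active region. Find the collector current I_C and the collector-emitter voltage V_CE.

I_C ≈ 1 mA, V_CE ≈ 8.7 V

Thevenize the base divider: V_Th = V_CC·R_2/(R_1+R_2) = 11×2.2/12.2 = 1.98 V, R_Th = R_1‖R_2 = 1.8 kΩ.
Base-emitter loop: V_Th = I_B·R_Th + V_BE + (β+1)I_B·R_E, so I_B = (1.98 − 0.7) / (1.8 + 121×1.2) = 0.00873 mA.
I_C = β·I_B = 120×0.00873 = 1.05 mA, and I_E = (β+1)I_B = 1.06 mA.
V_CE = V_CC − I_C·R_C − I_E·R_E = 11 − 1.05×1 − 1.06×1.2 = 8.68 V.
V_CE = 8.68 V > 0.2 V confirms active-region operation.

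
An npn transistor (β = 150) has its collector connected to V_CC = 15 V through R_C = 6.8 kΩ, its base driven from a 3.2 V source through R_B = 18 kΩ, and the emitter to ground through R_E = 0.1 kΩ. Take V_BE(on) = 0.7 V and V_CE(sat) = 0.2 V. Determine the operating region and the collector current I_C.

Assume active: I_B = (3.2 − 0.7)/(18 + 151×0.1) = 0.0755 mA, I_C = β·I_B = 11.3 mA.
Then V_CE = 15 − 11.3×6.8 − 11.4×0.1 = -63.2 V < 0.2 V — the active assumption fails.
Re-solve with V_CE = 0.2 V. KCL at the emitter: V_E/R_E = (V_BB−0.7−V_E)/R_B + (V_CC−0.2−V_E)/R_C, giving V_E = 0.227 V.
I_C = (V_CC − 0.2 − V_E)/R_C = (14.8 − 0.227)/6.8 = 2.14 mA.
Check: I_B = (2.5 − 0.227)/18 = 0.126 mA, and β·I_B = 18.9 mA > I_C, confirming saturation.

saturation; I_C ≈ 2.1 mA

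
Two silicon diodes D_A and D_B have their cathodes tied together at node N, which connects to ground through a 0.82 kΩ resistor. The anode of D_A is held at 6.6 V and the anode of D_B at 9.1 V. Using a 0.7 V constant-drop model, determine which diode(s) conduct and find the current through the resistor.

Only D_B conducts; I_R ≈ 10 mA

Assume both conduct. Then node N would need to be at both 6.6−0.7 = 5.9 V and 9.1−0.7 = 8.4 V, which is impossible.
Assume only D_B conducts: V_N = 9.1 − 0.7 = 8.4 V, so I_R = 8.4/0.82 = 10.2 mA.
Check D_A: its anode-to-cathode voltage is 6.6 − 8.4 = -1.8 V < 0.7 V, so it is off. The assumption is consistent.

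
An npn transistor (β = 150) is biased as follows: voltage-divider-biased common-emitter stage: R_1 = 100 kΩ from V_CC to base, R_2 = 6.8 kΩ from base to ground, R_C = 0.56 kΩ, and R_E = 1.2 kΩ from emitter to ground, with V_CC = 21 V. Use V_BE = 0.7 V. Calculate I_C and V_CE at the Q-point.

I_C ≈ 0.51 mA, V_CE ≈ 20 V

Thevenize the base divider: V_Th = V_CC·R_2/(R_1+R_2) = 21×6.8/107 = 1.34 V, R_Th = R_1‖R_2 = 6.37 kΩ.
Base-emitter loop: V_Th = I_B·R_Th + V_BE + (β+1)I_B·R_E, so I_B = (1.34 − 0.7) / (6.37 + 151×1.2) = 0.0034 mA.
I_C = β·I_B = 150×0.0034 = 0.509 mA, and I_E = (β+1)I_B = 0.513 mA.
V_CE = V_CC − I_C·R_C − I_E·R_E = 21 − 0.509×0.56 − 0.513×1.2 = 20.1 V.
V_CE = 20.1 V > 0.2 V confirms active-region operation.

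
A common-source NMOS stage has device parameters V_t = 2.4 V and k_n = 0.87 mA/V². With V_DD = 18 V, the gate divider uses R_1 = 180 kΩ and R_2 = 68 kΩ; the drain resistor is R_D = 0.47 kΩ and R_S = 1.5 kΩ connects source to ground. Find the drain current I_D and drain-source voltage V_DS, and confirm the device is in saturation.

V_G = V_DD·R_2/(R_1+R_2) = 18×68/248 = 4.94 V.
Assume saturation: I_D = (k_n/2)(V_GS − V_t)² with V_GS = V_G − I_D·R_S = 4.94 − 1.5·I_D.
Substituting gives 0.979·I_D² − 4.31·I_D + 2.8 = 0, with roots I_D = 0.791 or 3.61 mA.
The root I_D = 3.61 mA gives V_GS = -0.481 V ≤ V_t, so take I_D = 0.791 mA.
Then V_GS = 3.75 V and V_DS = V_DD − I_D(R_D+R_S) = 18 − 0.791×1.97 = 16.4 V.
Saturation requires V_DS ≥ V_GS − V_t = 1.35 V; 16.4 ≥ 1.35 ✓.

I_D ≈ 0.79 mA, V_DS ≈ 16 V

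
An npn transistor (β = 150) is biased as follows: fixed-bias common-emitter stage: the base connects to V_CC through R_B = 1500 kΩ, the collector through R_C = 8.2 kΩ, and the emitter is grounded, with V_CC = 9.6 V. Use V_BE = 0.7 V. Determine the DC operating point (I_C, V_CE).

I_C ≈ 0.89 mA, V_CE ≈ 2.3 V

Base loop: V_CC = I_B·R_B + V_BE, so I_B = (9.6 − 0.7)/1500 kΩ = 0.00593 mA.
In the active region I_C = β·I_B = 150 × 0.00593 = 0.89 mA.
Collector loop: V_CE = V_CC − I_C·R_C = 9.6 − 0.89×8.2 = 2.3 V.
Since V_CE = 2.3 V > V_CE(sat) ≈ 0.2 V, the transistor is in the active region as assumed.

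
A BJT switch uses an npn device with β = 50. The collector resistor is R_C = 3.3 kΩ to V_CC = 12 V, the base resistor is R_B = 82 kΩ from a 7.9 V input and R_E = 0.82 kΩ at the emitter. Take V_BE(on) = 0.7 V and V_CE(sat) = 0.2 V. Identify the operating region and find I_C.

Assume active: I_B = (7.9 − 0.7)/(82 + 51×0.82) = 0.0581 mA, I_C = β·I_B = 2.91 mA.
Then V_CE = 12 − 2.91×3.3 − 2.97×0.82 = -0.0264 V < 0.2 V — the active assumption fails.
Re-solve with V_CE = 0.2 V. KCL at the emitter: V_E/R_E = (V_BB−0.7−V_E)/R_B + (V_CC−0.2−V_E)/R_C, giving V_E = 2.39 V.
I_C = (V_CC − 0.2 − V_E)/R_C = (11.8 − 2.39)/3.3 = 2.85 mA.
Check: I_B = (7.2 − 2.39)/82 = 0.0587 mA, and β·I_B = 2.93 mA > I_C, confirming saturation.

saturation; I_C ≈ 2.9 mA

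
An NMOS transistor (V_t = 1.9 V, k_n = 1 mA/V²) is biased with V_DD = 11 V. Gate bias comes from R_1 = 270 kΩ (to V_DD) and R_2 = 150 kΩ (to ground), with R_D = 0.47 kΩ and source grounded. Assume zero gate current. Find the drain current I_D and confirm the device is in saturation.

V_G = V_DD·R_2/(R_1+R_2) = 11×150/420 = 3.93 V. With the source grounded, V_GS = V_G = 3.93 V.
Assume saturation: I_D = (k_n/2)(V_GS − V_t)² = (1/2)×(3.93 − 1.9)² = 0.5×2.03² = 2.06 mA.
V_DS = V_DD − I_D·R_D = 11 − 2.06×0.47 = 10 V.
Saturation requires V_DS ≥ V_GS − V_t = 2.03 V; 10 ≥ 2.03 ✓.

I_D ≈ 2.1 mA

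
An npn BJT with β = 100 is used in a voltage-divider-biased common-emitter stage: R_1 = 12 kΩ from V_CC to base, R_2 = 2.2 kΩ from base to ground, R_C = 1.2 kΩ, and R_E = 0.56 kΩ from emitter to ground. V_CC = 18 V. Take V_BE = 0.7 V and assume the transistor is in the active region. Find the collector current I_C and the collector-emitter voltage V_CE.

Thevenize the base divider: V_Th = V_CC·R_2/(R_1+R_2) = 18×2.2/14.2 = 2.79 V, R_Th = R_1‖R_2 = 1.86 kΩ.
Base-emitter loop: V_Th = I_B·R_Th + V_BE + (β+1)I_B·R_E, so I_B = (2.79 − 0.7) / (1.86 + 101×0.56) = 0.0358 mA.
I_C = β·I_B = 100×0.0358 = 3.58 mA, and I_E = (β+1)I_B = 3.61 mA.
V_CE = V_CC − I_C·R_C − I_E·R_E = 18 − 3.58×1.2 − 3.61×0.56 = 11.7 V.
V_CE = 11.7 V > 0.2 V confirms active-region operation.

I_C ≈ 3.6 mA, V_CE ≈ 12 V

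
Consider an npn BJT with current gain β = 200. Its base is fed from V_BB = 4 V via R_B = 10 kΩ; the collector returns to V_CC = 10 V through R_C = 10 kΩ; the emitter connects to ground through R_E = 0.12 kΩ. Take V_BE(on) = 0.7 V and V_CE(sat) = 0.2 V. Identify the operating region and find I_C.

saturation; I_C ≈ 0.96 mA

Assume active: I_B = (4 − 0.7)/(10 + 201×0.12) = 0.0967 mA, I_C = β·I_B = 19.3 mA.
Then V_CE = 10 − 19.3×10 − 19.4×0.12 = -186 V < 0.2 V — the active assumption fails.
Re-solve with V_CE = 0.2 V. KCL at the emitter: V_E/R_E = (V_BB−0.7−V_E)/R_B + (V_CC−0.2−V_E)/R_C, giving V_E = 0.154 V.
I_C = (V_CC − 0.2 − V_E)/R_C = (9.8 − 0.154)/10 = 0.965 mA.
Check: I_B = (3.3 − 0.154)/10 = 0.315 mA, and β·I_B = 62.9 mA > I_C, confirming saturation.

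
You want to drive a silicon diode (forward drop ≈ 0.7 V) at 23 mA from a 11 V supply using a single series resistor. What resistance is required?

R ≈ 0.45 kΩ

The resistor drops V_S − V_D = 11 − 0.7 = 10.3 V at 23 mA.
R = 10.3 V / 23 mA = 0.448 kΩ.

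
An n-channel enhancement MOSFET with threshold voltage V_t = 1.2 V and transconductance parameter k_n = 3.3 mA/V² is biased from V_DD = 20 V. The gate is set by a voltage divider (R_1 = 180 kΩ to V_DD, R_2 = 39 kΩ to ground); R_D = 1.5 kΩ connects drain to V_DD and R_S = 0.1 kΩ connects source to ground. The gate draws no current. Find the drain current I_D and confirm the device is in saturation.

I_D ≈ 5.4 mA

V_G = V_DD·R_2/(R_1+R_2) = 20×39/219 = 3.56 V.
Assume saturation: I_D = (k_n/2)(V_GS − V_t)² with V_GS = V_G − I_D·R_S = 3.56 − 0.1·I_D.
Substituting gives 0.0165·I_D² − 1.78·I_D + 9.2 = 0, with roots I_D = 5.45 or 102 mA.
The root I_D = 102 mA gives V_GS = -6.68 V ≤ V_t, so take I_D = 5.45 mA.
Then V_GS = 3.02 V and V_DS = V_DD − I_D(R_D+R_S) = 20 − 5.45×1.6 = 11.3 V.
Saturation requires V_DS ≥ V_GS − V_t = 1.82 V; 11.3 ≥ 1.82 ✓.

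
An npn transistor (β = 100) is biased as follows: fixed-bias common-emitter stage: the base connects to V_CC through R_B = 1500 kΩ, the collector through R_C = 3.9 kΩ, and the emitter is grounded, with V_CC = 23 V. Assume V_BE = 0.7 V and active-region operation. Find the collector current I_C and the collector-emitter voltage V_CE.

Base loop: V_CC = I_B·R_B + V_BE, so I_B = (23 − 0.7)/1500 kΩ = 0.0149 mA.
In the active region I_C = β·I_B = 100 × 0.0149 = 1.49 mA.
Collector loop: V_CE = V_CC − I_C·R_C = 23 − 1.49×3.9 = 17.2 V.
Since V_CE = 17.2 V > V_CE(sat) ≈ 0.2 V, the transistor is in the active region as assumed.

I_C ≈ 1.5 mA, V_CE ≈ 17 V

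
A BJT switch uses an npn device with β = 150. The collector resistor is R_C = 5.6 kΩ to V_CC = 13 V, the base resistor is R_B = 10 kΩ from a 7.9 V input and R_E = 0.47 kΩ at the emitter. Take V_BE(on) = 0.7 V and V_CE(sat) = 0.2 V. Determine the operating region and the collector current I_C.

Assume active: I_B = (7.9 − 0.7)/(10 + 151×0.47) = 0.0889 mA, I_C = β·I_B = 13.3 mA.
Then V_CE = 13 − 13.3×5.6 − 13.4×0.47 = -68 V < 0.2 V — the active assumption fails.
Re-solve with V_CE = 0.2 V. KCL at the emitter: V_E/R_E = (V_BB−0.7−V_E)/R_B + (V_CC−0.2−V_E)/R_C, giving V_E = 1.25 V.
I_C = (V_CC − 0.2 − V_E)/R_C = (12.8 − 1.25)/5.6 = 2.06 mA.
Check: I_B = (7.2 − 1.25)/10 = 0.595 mA, and β·I_B = 89.3 mA > I_C, confirming saturation.

saturation; I_C ≈ 2.1 mA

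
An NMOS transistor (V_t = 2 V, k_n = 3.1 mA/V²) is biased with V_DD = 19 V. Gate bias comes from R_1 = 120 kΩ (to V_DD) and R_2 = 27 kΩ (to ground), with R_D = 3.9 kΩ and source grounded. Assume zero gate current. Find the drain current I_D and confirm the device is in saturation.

I_D ≈ 3.4 mA

V_G = V_DD·R_2/(R_1+R_2) = 19×27/147 = 3.49 V. With the source grounded, V_GS = V_G = 3.49 V.
Assume saturation: I_D = (k_n/2)(V_GS − V_t)² = (3.1/2)×(3.49 − 2)² = 1.55×1.49² = 3.44 mA.
V_DS = V_DD − I_D·R_D = 19 − 3.44×3.9 = 5.58 V.
Saturation requires V_DS ≥ V_GS − V_t = 1.49 V; 5.58 ≥ 1.49 ✓.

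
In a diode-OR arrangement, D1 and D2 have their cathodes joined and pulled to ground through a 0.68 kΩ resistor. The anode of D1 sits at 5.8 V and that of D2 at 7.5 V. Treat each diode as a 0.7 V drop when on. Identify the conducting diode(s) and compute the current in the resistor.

Only D2 conducts; I_R ≈ 10 mA

Assume both conduct. Then node N would need to be at both 5.8−0.7 = 5.1 V and 7.5−0.7 = 6.8 V, which is impossible.
Assume only D2 conducts: V_N = 7.5 − 0.7 = 6.8 V, so I_R = 6.8/0.68 = 10 mA.
Check D1: its anode-to-cathode voltage is 5.8 − 6.8 = -1 V < 0.7 V, so it is off. The assumption is consistent.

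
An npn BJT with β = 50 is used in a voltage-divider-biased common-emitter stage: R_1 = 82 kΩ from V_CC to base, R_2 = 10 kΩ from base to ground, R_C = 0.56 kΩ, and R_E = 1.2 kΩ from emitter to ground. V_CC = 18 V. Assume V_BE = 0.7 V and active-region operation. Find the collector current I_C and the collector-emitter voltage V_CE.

Thevenize the base divider: V_Th = V_CC·R_2/(R_1+R_2) = 18×10/92 = 1.96 V, R_Th = R_1‖R_2 = 8.91 kΩ.
Base-emitter loop: V_Th = I_B·R_Th + V_BE + (β+1)I_B·R_E, so I_B = (1.96 − 0.7) / (8.91 + 51×1.2) = 0.0179 mA.
I_C = β·I_B = 50×0.0179 = 0.896 mA, and I_E = (β+1)I_B = 0.914 mA.
V_CE = V_CC − I_C·R_C − I_E·R_E = 18 − 0.896×0.56 − 0.914×1.2 = 16.4 V.
V_CE = 16.4 V > 0.2 V confirms active-region operation.

I_C ≈ 0.9 mA, V_CE ≈ 16 V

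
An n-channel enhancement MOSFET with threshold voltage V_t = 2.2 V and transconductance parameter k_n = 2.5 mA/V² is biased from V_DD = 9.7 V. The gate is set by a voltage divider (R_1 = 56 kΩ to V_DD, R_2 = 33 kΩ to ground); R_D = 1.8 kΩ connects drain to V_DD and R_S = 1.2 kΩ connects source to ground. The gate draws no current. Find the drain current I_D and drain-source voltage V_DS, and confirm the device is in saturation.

V_G = V_DD·R_2/(R_1+R_2) = 9.7×33/89 = 3.6 V.
Assume saturation: I_D = (k_n/2)(V_GS − V_t)² with V_GS = V_G − I_D·R_S = 3.6 − 1.2·I_D.
Substituting gives 1.8·I_D² − 5.19·I_D + 2.44 = 0, with roots I_D = 0.591 or 2.29 mA.
The root I_D = 2.29 mA gives V_GS = 0.846 V ≤ V_t, so take I_D = 0.591 mA.
Then V_GS = 2.89 V and V_DS = V_DD − I_D(R_D+R_S) = 9.7 − 0.591×3 = 7.93 V.
Saturation requires V_DS ≥ V_GS − V_t = 0.688 V; 7.93 ≥ 0.688 ✓.

I_D ≈ 0.59 mA, V_DS ≈ 7.9 V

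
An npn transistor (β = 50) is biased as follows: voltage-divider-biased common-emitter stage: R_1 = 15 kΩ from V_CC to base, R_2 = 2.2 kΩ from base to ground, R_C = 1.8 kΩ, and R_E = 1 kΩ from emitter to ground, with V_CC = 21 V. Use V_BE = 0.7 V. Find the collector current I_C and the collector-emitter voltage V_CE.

I_C ≈ 1.9 mA, V_CE ≈ 16 V

Thevenize the base divider: V_Th = V_CC·R_2/(R_1+R_2) = 21×2.2/17.2 = 2.69 V, R_Th = R_1‖R_2 = 1.92 kΩ.
Base-emitter loop: V_Th = I_B·R_Th + V_BE + (β+1)I_B·R_E, so I_B = (2.69 − 0.7) / (1.92 + 51×1) = 0.0375 mA.
I_C = β·I_B = 50×0.0375 = 1.88 mA, and I_E = (β+1)I_B = 1.91 mA.
V_CE = V_CC − I_C·R_C − I_E·R_E = 21 − 1.88×1.8 − 1.91×1 = 15.7 V.
V_CE = 15.7 V > 0.2 V confirms active-region operation.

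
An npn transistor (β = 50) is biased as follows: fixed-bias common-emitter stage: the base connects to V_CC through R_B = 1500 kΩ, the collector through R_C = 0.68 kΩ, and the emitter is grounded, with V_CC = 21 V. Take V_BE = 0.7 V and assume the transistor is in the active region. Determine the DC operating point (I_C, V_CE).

I_C ≈ 0.68 mA, V_CE ≈ 21 V

Base loop: V_CC = I_B·R_B + V_BE, so I_B = (21 − 0.7)/1500 kΩ = 0.0135 mA.
In the active region I_C = β·I_B = 50 × 0.0135 = 0.677 mA.
Collector loop: V_CE = V_CC − I_C·R_C = 21 − 0.677×0.68 = 20.5 V.
Since V_CE = 20.5 V > V_CE(sat) ≈ 0.2 V, the transistor is in the active region as assumed.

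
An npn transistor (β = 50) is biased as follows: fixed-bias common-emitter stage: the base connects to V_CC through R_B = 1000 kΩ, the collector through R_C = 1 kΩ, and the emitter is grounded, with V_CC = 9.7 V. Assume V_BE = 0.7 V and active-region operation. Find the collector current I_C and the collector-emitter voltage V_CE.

I_C ≈ 0.45 mA, V_CE ≈ 9.2 V

Base loop: V_CC = I_B·R_B + V_BE, so I_B = (9.7 − 0.7)/1000 kΩ = 0.009 mA.
In the active region I_C = β·I_B = 50 × 0.009 = 0.45 mA.
Collector loop: V_CE = V_CC − I_C·R_C = 9.7 − 0.45×1 = 9.25 V.
Since V_CE = 9.25 V > V_CE(sat) ≈ 0.2 V, the transistor is in the active region as assumed.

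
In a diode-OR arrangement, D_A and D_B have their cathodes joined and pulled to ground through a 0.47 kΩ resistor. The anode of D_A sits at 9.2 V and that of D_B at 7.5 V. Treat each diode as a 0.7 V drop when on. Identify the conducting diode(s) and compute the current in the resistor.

Only D_A conducts; I_R ≈ 18 mA

Assume both conduct. Then node N would need to be at both 9.2−0.7 = 8.5 V and 7.5−0.7 = 6.8 V, which is impossible.
Assume only D_A conducts: V_N = 9.2 − 0.7 = 8.5 V, so I_R = 8.5/0.47 = 18.1 mA.
Check D_B: its anode-to-cathode voltage is 7.5 − 8.5 = -1 V < 0.7 V, so it is off. The assumption is consistent.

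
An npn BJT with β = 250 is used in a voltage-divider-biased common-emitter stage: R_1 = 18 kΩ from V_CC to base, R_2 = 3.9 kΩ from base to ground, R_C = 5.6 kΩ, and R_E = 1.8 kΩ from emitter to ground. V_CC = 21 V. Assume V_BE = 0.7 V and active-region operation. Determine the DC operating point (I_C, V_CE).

I_C ≈ 1.7 mA, V_CE ≈ 8.6 V

Thevenize the base divider: V_Th = V_CC·R_2/(R_1+R_2) = 21×3.9/21.9 = 3.74 V, R_Th = R_1‖R_2 = 3.21 kΩ.
Base-emitter loop: V_Th = I_B·R_Th + V_BE + (β+1)I_B·R_E, so I_B = (3.74 − 0.7) / (3.21 + 251×1.8) = 0.00668 mA.
I_C = β·I_B = 250×0.00668 = 1.67 mA, and I_E = (β+1)I_B = 1.68 mA.
V_CE = V_CC − I_C·R_C − I_E·R_E = 21 − 1.67×5.6 − 1.68×1.8 = 8.63 V.
V_CE = 8.63 V > 0.2 V confirms active-region operation.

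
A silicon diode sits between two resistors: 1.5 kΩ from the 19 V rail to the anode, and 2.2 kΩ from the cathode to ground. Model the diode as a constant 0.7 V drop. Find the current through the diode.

I ≈ 4.9 mA

The two resistors are in series with the diode, so KVL gives 19 = I·1.5 + 0.7 + I·2.2.
I = (19 − 0.7) / (1.5 + 2.2) kΩ = 18.3 / 3.7 = 4.95 mA.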